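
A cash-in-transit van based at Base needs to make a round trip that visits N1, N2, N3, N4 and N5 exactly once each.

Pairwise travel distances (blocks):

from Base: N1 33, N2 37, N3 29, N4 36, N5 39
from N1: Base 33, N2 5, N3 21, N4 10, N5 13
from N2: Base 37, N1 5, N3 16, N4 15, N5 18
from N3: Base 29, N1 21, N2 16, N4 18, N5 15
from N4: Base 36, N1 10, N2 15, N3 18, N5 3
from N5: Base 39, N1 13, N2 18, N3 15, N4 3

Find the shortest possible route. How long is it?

Minimum total distance: 99 blocks.

There are 60 distinct closed tours to check (reversals are equivalent).
Base-N1-N2-N3-N4-N5-Base: 33+5+16+18+3+39 = 114
Base-N1-N2-N3-N5-N4-Base: 33+5+16+15+3+36 = 108
Base-N1-N2-N4-N3-N5-Base: 33+5+15+18+15+39 = 125
Base-N1-N2-N4-N5-N3-Base: 33+5+15+3+15+29 = 100
Base-N1-N2-N5-N3-N4-Base: 33+5+18+15+18+36 = 125
Base-N1-N2-N5-N4-N3-Base: 33+5+18+3+18+29 = 106
Base-N1-N3-N2-N4-N5-Base: 33+21+16+15+3+39 = 127
Base-N1-N3-N2-N5-N4-Base: 33+21+16+18+3+36 = 127
Base-N1-N3-N4-N2-N5-Base: 33+21+18+15+18+39 = 144
Base-N1-N3-N4-N5-N2-Base: 33+21+18+3+18+37 = 130
Base-N1-N3-N5-N2-N4-Base: 33+21+15+18+15+36 = 138
Base-N1-N3-N5-N4-N2-Base: 33+21+15+3+15+37 = 124
Base-N1-N4-N2-N3-N5-Base: 33+10+15+16+15+39 = 128
Base-N1-N4-N2-N5-N3-Base: 33+10+15+18+15+29 = 120
… (46 more)
Base-N2-N1-N4-N5-N3-Base: 37+5+10+3+15+29 = 99  ← best
The minimum is 99.
One optimal route: Base → N2 → N1 → N4 → N5 → N3 → Base (or its reverse).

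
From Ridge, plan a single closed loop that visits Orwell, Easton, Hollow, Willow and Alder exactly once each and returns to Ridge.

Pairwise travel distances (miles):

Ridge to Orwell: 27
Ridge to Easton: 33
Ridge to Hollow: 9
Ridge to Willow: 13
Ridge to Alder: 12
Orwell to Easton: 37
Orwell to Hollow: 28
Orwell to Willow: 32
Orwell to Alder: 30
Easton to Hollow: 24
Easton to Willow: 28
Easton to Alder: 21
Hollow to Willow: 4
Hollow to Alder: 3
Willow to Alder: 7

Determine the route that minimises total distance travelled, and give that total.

105 miles — the shortest possible round trip.

Ridge - Orwell - Easton - Hollow - Willow - Alder - Ridge: 27+37+24+4+7+12 = 111
Ridge - Orwell - Easton - Hollow - Alder - Willow - Ridge: 27+37+24+3+7+13 = 111
Ridge - Orwell - Easton - Willow - Hollow - Alder - Ridge: 27+37+28+4+3+12 = 111
Ridge - Orwell - Easton - Willow - Alder - Hollow - Ridge: 27+37+28+7+3+9 = 111
Ridge - Orwell - Easton - Alder - Hollow - Willow - Ridge: 27+37+21+3+4+13 = 105
Ridge - Orwell - Easton - Alder - Willow - Hollow - Ridge: 27+37+21+7+4+9 = 105
Ridge - Orwell - Hollow - Easton - Willow - Alder - Ridge: 27+28+24+28+7+12 = 126
Ridge - Orwell - Hollow - Easton - Alder - Willow - Ridge: 27+28+24+21+7+13 = 120
Ridge - Orwell - Hollow - Willow - Easton - Alder - Ridge: 27+28+4+28+21+12 = 120
Ridge - Orwell - Hollow - Willow - Alder - Easton - Ridge: 27+28+4+7+21+33 = 120
Ridge - Orwell - Hollow - Alder - Easton - Willow - Ridge: 27+28+3+21+28+13 = 120
Ridge - Orwell - Hollow - Alder - Willow - Easton - Ridge: 27+28+3+7+28+33 = 126
Ridge - Orwell - Willow - Easton - Hollow - Alder - Ridge: 27+32+28+24+3+12 = 126
Ridge - Orwell - Willow - Easton - Alder - Hollow - Ridge: 27+32+28+21+3+9 = 120
… (46 more)
The minimum is 105.
One optimal route: Ridge → Orwell → Easton → Alder → Hollow → Willow → Ridge (or its reverse).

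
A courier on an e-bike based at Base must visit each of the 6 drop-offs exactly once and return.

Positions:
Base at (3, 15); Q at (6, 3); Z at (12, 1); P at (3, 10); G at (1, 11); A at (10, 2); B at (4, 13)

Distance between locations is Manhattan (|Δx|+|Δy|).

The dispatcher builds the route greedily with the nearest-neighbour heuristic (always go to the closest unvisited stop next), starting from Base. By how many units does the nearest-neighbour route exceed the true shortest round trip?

From Base: B=3, P=5, G=6, Q=15, A=20, Z=23 → choose B (3).
From B: P=4, G=5, Q=12, A=17, Z=20 → choose P (4).
From P: G=3, Q=10, A=15, Z=18 → choose G (3).
From G: Q=13, A=18, Z=21 → choose Q (13).
From Q: A=5, Z=8 → choose A (5).
From A: Z=3 → choose Z (3).
NN route Base → B → P → G → Q → A → Z → Base costs 54.
Optimal: Base → G → P → Q → Z → A → B → Base costs 50 (by enumerating all 360 distinct tours).
Excess = 54 − 50 = 4.

The nearest-neighbour route is 4 longer than optimal.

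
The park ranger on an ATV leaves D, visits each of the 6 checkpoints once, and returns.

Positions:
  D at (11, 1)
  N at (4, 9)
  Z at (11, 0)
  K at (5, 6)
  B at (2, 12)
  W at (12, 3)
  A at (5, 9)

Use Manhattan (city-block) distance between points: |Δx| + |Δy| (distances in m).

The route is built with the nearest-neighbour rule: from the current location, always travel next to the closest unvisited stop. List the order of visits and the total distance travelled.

D → [Z:1 / W:3 / K:11 / A:14 / N:15 / B:20] → Z (1)
Z → [W:4 / K:12 / A:15 / N:16 / B:21] → W (4)
W → [K:10 / A:13 / N:14 / B:19] → K (10)
K → [A:3 / N:4 / B:9] → A (3)
A → [N:1 / B:6] → N (1)
N → [B:5] → B (5)
Return B→D: 20.
Total = 1 + 4 + 10 + 3 + 1 + 5 + 20 = 44.

Total distance 44 m via the nearest-neighbour route D → Z → W → K → A → N → B → D.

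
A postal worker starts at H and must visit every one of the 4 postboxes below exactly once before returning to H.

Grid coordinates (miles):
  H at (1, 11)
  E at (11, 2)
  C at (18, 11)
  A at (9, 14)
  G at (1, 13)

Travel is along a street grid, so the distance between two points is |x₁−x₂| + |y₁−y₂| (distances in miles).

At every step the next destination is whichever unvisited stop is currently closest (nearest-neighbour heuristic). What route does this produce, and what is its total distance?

Nearest-neighbour total = 58 miles; route H → G → A → C → E → H.

From H: distances to unvisited — G=2, A=11, C=17, E=19. Nearest is G (2).
From G: distances to unvisited — A=9, C=19, E=21. Nearest is A (9).
From A: distances to unvisited — C=12, E=14. Nearest is C (12).
From C: distances to unvisited — E=16. Nearest is E (16).
Return E→H: 19.
Total = 2 + 9 + 12 + 16 + 19 = 58.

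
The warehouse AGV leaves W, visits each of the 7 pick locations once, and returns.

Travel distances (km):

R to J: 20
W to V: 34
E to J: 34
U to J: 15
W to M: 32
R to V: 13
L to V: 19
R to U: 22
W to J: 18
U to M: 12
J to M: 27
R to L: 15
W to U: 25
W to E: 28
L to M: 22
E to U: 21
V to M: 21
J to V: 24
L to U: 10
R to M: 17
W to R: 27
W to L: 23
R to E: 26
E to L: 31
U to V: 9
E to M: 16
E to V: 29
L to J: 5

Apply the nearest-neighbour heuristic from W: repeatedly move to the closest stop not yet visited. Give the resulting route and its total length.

Nearest-neighbour total = 116 km; route W → J → L → U → V → R → M → E → W.

W → [J:18 / L:23 / U:25 / R:27 / E:28 / M:32 / V:34] → J (18)
J → [L:5 / U:15 / R:20 / V:24 / M:27 / E:34] → L (5)
L → [U:10 / R:15 / V:19 / M:22 / E:31] → U (10)
U → [V:9 / M:12 / E:21 / R:22] → V (9)
V → [R:13 / M:21 / E:29] → R (13)
R → [M:17 / E:26] → M (17)
M → [E:16] → E (16)
Return E→W: 28.
Total = 18 + 5 + 10 + 9 + 13 + 17 + 16 + 28 = 116.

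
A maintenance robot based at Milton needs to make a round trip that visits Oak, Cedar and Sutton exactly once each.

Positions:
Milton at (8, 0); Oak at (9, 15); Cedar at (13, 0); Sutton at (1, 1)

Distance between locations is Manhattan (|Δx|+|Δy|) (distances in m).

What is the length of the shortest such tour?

Milton → Oak → Cedar → Sutton → Milton: 16+19+13+8 = 56
Milton → Oak → Sutton → Cedar → Milton: 16+22+13+5 = 56
Milton → Cedar → Oak → Sutton → Milton: 5+19+22+8 = 54
The minimum is 54.
One optimal route: Milton → Cedar → Oak → Sutton → Milton (or its reverse).

Shortest round trip = 54 m.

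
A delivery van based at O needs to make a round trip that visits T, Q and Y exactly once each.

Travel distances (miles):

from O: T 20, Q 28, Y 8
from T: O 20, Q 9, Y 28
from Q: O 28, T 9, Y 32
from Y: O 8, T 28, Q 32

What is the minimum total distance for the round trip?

With 3 stops there are 3!/2 = 3 distinct round trips (a route and its reverse cost the same).
O - T - Q - Y - O: 20+9+32+8 = 69
O - T - Y - Q - O: 20+28+32+28 = 108
O - Q - T - Y - O: 28+9+28+8 = 73
The minimum is 69.
One optimal route: O → T → Q → Y → O (or its reverse).

Minimum total distance: 69 miles.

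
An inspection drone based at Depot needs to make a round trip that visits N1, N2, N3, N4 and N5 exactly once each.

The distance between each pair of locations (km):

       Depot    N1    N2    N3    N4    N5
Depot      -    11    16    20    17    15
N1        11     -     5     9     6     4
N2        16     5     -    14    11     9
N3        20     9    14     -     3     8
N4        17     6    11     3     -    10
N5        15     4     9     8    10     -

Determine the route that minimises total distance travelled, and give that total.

53 km — the shortest possible round trip.

There are 60 distinct closed tours to check (reversals are equivalent).
Depot-N1-N2-N3-N4-N5-Depot: 11+5+14+3+10+15 = 58
Depot-N1-N2-N3-N5-N4-Depot: 11+5+14+8+10+17 = 65
Depot-N1-N2-N4-N3-N5-Depot: 11+5+11+3+8+15 = 53
Depot-N1-N2-N4-N5-N3-Depot: 11+5+11+10+8+20 = 65
Depot-N1-N2-N5-N3-N4-Depot: 11+5+9+8+3+17 = 53
Depot-N1-N2-N5-N4-N3-Depot: 11+5+9+10+3+20 = 58
Depot-N1-N3-N2-N4-N5-Depot: 11+9+14+11+10+15 = 70
Depot-N1-N3-N2-N5-N4-Depot: 11+9+14+9+10+17 = 70
Depot-N1-N3-N4-N2-N5-Depot: 11+9+3+11+9+15 = 58
Depot-N1-N3-N4-N5-N2-Depot: 11+9+3+10+9+16 = 58
Depot-N1-N3-N5-N2-N4-Depot: 11+9+8+9+11+17 = 65
Depot-N1-N3-N5-N4-N2-Depot: 11+9+8+10+11+16 = 65
Depot-N1-N4-N2-N3-N5-Depot: 11+6+11+14+8+15 = 65
Depot-N1-N4-N2-N5-N3-Depot: 11+6+11+9+8+20 = 65
… (46 more)
The minimum is 53.
One optimal route: Depot → N1 → N2 → N4 → N3 → N5 → Depot (or its reverse).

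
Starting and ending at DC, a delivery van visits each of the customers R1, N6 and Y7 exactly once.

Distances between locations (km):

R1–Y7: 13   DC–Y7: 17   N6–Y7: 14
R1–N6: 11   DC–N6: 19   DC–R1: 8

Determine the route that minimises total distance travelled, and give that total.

50 km — the shortest possible round trip.

There are 3 distinct closed tours to check (reversals are equivalent).
DC - R1 - N6 - Y7 - DC: 8+11+14+17 = 50
DC - R1 - Y7 - N6 - DC: 8+13+14+19 = 54
DC - N6 - R1 - Y7 - DC: 19+11+13+17 = 60
The minimum is 50.
One optimal route: DC → R1 → N6 → Y7 → DC (or its reverse).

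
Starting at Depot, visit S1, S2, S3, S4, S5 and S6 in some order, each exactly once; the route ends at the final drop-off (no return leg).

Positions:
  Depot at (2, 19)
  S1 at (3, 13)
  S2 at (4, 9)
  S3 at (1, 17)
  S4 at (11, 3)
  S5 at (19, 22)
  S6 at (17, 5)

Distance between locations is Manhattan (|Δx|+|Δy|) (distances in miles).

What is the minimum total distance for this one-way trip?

There are 6! = 720 possible orderings.
Depot - S1 - S2 - S3 - S4 - S5 - S6: 7+5+11+24+27+19 = 93
Depot - S1 - S2 - S3 - S4 - S6 - S5: 7+5+11+24+8+19 = 74
Depot - S1 - S2 - S3 - S5 - S4 - S6: 7+5+11+23+27+8 = 81
Depot - S1 - S2 - S3 - S5 - S6 - S4: 7+5+11+23+19+8 = 73
Depot - S1 - S2 - S3 - S6 - S4 - S5: 7+5+11+28+8+27 = 86
Depot - S1 - S2 - S3 - S6 - S5 - S4: 7+5+11+28+19+27 = 97
Depot - S1 - S2 - S4 - S3 - S5 - S6: 7+5+13+24+23+19 = 91
Depot - S1 - S2 - S4 - S3 - S6 - S5: 7+5+13+24+28+19 = 96
… (712 more)
Depot - S3 - S1 - S2 - S4 - S6 - S5: 3+6+5+13+8+19 = 54  ← best
The minimum is 54.
One shortest path: Depot → S3 → S1 → S2 → S4 → S6 → S5.

Shortest open route: 54 miles.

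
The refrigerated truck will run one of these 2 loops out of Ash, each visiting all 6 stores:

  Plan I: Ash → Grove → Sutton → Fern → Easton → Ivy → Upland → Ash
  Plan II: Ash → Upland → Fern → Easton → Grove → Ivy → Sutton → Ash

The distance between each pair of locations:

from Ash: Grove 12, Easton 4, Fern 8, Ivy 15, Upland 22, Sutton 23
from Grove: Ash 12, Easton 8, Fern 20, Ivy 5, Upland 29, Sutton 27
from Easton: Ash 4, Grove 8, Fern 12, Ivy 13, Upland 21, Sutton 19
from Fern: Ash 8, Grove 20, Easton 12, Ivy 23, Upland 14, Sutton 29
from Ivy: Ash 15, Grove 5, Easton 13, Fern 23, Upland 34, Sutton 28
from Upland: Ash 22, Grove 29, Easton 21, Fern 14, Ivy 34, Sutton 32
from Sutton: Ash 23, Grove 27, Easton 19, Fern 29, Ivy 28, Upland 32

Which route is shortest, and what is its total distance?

Plan I: 12 + 27 + 29 + 12 + 13 + 34 + 22 = 149
Plan II: 22 + 14 + 12 + 8 + 5 + 28 + 23 = 112

Shortest is Plan II, total 112.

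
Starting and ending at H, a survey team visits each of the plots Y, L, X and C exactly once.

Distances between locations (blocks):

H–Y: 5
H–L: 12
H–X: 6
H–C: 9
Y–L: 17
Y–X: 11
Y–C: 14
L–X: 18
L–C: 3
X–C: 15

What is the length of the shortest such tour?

With 4 stops there are 4!/2 = 12 distinct round trips (a route and its reverse cost the same).
H - Y - L - X - C - H: 5+17+18+15+9 = 64
H - Y - L - C - X - H: 5+17+3+15+6 = 46
H - Y - X - L - C - H: 5+11+18+3+9 = 46
H - Y - X - C - L - H: 5+11+15+3+12 = 46
H - Y - C - L - X - H: 5+14+3+18+6 = 46
H - Y - C - X - L - H: 5+14+15+18+12 = 64
H - L - Y - X - C - H: 12+17+11+15+9 = 64
H - L - Y - C - X - H: 12+17+14+15+6 = 64
H - L - X - Y - C - H: 12+18+11+14+9 = 64
H - L - C - Y - X - H: 12+3+14+11+6 = 46
H - X - Y - L - C - H: 6+11+17+3+9 = 46
H - X - L - Y - C - H: 6+18+17+14+9 = 64
The minimum is 46.
One optimal route: H → Y → L → C → X → H (or its reverse).

Minimum total distance: 46 blocks.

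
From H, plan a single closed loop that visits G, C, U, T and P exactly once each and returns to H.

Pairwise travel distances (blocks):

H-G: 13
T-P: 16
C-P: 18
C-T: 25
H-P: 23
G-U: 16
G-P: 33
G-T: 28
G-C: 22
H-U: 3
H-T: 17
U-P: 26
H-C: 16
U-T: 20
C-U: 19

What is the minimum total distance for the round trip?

Shortest round trip = 92 blocks.

There are 60 distinct closed tours to check (reversals are equivalent).
H-G-C-U-T-P-H: 13+22+19+20+16+23 = 113
H-G-C-U-P-T-H: 13+22+19+26+16+17 = 113
H-G-C-T-U-P-H: 13+22+25+20+26+23 = 129
H-G-C-T-P-U-H: 13+22+25+16+26+3 = 105
H-G-C-P-U-T-H: 13+22+18+26+20+17 = 116
H-G-C-P-T-U-H: 13+22+18+16+20+3 = 92
H-G-U-C-T-P-H: 13+16+19+25+16+23 = 112
H-G-U-C-P-T-H: 13+16+19+18+16+17 = 99
H-G-U-T-C-P-H: 13+16+20+25+18+23 = 115
H-G-U-T-P-C-H: 13+16+20+16+18+16 = 99
H-G-U-P-C-T-H: 13+16+26+18+25+17 = 115
H-G-U-P-T-C-H: 13+16+26+16+25+16 = 112
H-G-T-C-U-P-H: 13+28+25+19+26+23 = 134
H-G-T-C-P-U-H: 13+28+25+18+26+3 = 113
… (46 more)
The minimum is 92.
One optimal route: H → G → C → P → T → U → H (or its reverse).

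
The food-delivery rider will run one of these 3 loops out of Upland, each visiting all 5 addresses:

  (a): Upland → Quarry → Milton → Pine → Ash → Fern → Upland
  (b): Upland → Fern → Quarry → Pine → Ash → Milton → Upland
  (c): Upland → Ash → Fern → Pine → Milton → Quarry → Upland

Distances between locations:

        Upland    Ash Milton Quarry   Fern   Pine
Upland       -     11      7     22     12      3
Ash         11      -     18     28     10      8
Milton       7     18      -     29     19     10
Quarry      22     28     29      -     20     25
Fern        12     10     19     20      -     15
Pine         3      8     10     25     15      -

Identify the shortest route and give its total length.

90 — (b) is the shortest.

(a): 22 + 29 + 10 + 8 + 10 + 12 = 91
(b): 12 + 20 + 25 + 8 + 18 + 7 = 90
(c): 11 + 10 + 15 + 10 + 29 + 22 = 97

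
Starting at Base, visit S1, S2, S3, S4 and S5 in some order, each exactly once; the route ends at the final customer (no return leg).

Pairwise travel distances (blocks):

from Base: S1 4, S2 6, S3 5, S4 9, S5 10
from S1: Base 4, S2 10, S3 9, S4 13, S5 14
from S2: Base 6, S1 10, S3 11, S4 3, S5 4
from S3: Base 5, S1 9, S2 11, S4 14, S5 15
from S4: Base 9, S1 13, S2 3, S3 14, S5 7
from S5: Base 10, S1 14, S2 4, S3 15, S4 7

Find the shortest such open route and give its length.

There are 5! = 120 possible orderings.
Base → S1 → S2 → S3 → S4 → S5: 4+10+11+14+7 = 46
Base → S1 → S2 → S3 → S5 → S4: 4+10+11+15+7 = 47
Base → S1 → S2 → S4 → S3 → S5: 4+10+3+14+15 = 46
Base → S1 → S2 → S4 → S5 → S3: 4+10+3+7+15 = 39
Base → S1 → S2 → S5 → S3 → S4: 4+10+4+15+14 = 47
Base → S1 → S2 → S5 → S4 → S3: 4+10+4+7+14 = 39
Base → S1 → S3 → S2 → S4 → S5: 4+9+11+3+7 = 34
Base → S1 → S3 → S2 → S5 → S4: 4+9+11+4+7 = 35
Base → S1 → S3 → S4 → S2 → S5: 4+9+14+3+4 = 34
Base → S1 → S3 → S4 → S5 → S2: 4+9+14+7+4 = 38
Base → S1 → S3 → S5 → S2 → S4: 4+9+15+4+3 = 35
Base → S1 → S3 → S5 → S4 → S2: 4+9+15+7+3 = 38
Base → S1 → S4 → S2 → S3 → S5: 4+13+3+11+15 = 46
Base → S1 → S4 → S2 → S5 → S3: 4+13+3+4+15 = 39
… (106 more)
The minimum is 34.
One shortest path: Base → S1 → S3 → S2 → S4 → S5.

34 blocks — the minimum one-way total.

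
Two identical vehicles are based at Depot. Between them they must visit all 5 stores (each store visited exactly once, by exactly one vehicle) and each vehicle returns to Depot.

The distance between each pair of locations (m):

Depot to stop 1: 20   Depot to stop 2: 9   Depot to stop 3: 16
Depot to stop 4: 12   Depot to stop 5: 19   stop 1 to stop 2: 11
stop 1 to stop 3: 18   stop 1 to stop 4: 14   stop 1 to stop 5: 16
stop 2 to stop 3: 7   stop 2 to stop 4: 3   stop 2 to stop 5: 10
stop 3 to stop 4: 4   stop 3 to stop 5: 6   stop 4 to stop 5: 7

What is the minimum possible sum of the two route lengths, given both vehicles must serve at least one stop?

Try each way of splitting the stops between the two vehicles (each non-empty) and, for each split, find the best tour for each vehicle:
  {stop 1} + {stop 2, stop 3, stop 4, stop 5}: 40 + 41 = 81
  {stop 2} + {stop 1, stop 3, stop 4, stop 5}: 18 + 58 = 76
  {stop 1, stop 2} + {stop 3, stop 4, stop 5}: 40 + 41 = 81
  {stop 3} + {stop 1, stop 2, stop 4, stop 5}: 32 + 55 = 87
  {stop 1, stop 3} + {stop 2, stop 4, stop 5}: 54 + 38 = 92
  {stop 2, stop 3} + {stop 1, stop 4, stop 5}: 32 + 55 = 87
  … (15 splits in total)
Best: vehicle 1 Depot → stop 2 → Depot = 18; vehicle 2 Depot → stop 1 → stop 5 → stop 3 → stop 4 → Depot = 58; combined 76.

76 m — the smallest possible combined total.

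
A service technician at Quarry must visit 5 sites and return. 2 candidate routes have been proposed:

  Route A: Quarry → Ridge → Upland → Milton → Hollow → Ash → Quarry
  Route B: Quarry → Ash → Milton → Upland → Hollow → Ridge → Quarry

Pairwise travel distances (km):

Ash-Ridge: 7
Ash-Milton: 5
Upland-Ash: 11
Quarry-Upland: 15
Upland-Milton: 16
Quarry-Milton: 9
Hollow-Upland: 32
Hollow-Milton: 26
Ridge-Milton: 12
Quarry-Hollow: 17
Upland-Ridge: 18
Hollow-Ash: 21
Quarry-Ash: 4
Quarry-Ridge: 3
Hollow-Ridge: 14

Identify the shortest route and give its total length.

Route A: 3 + 18 + 16 + 26 + 21 + 4 = 88
Route B: 4 + 5 + 16 + 32 + 14 + 3 = 74

74 km — Route B is the shortest.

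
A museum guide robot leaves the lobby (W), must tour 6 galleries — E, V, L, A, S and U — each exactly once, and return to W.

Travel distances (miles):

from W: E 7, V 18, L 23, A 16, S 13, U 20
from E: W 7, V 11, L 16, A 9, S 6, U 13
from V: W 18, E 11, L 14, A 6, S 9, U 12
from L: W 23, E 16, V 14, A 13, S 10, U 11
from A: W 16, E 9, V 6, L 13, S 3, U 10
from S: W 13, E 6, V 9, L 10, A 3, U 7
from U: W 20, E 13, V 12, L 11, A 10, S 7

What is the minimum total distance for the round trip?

Shortest round trip = 67 miles.

There are 360 distinct closed tours to check (reversals are equivalent).
W→E→V→L→A→S→U→W: 7+11+14+13+3+7+20 = 75
W→E→V→L→A→U→S→W: 7+11+14+13+10+7+13 = 75
W→E→V→L→S→A→U→W: 7+11+14+10+3+10+20 = 75
W→E→V→L→S→U→A→W: 7+11+14+10+7+10+16 = 75
W→E→V→L→U→A→S→W: 7+11+14+11+10+3+13 = 69
W→E→V→L→U→S→A→W: 7+11+14+11+7+3+16 = 69
W→E→V→A→L→S→U→W: 7+11+6+13+10+7+20 = 74
W→E→V→A→L→U→S→W: 7+11+6+13+11+7+13 = 68
… (352 more)
W→E→A→V→L→U→S→W: 7+9+6+14+11+7+13 = 67  ← best
The minimum is 67.
One optimal route: W → E → A → V → L → U → S → W (or its reverse).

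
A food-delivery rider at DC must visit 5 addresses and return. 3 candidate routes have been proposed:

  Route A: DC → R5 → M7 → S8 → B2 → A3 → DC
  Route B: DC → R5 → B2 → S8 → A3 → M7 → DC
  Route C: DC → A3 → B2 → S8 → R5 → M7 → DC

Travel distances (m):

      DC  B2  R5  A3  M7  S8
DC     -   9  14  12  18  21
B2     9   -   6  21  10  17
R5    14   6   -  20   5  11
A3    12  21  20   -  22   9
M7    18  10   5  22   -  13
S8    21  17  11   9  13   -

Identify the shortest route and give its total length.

Route A: 14 + 5 + 13 + 17 + 21 + 12 = 82
Route B: 14 + 6 + 17 + 9 + 22 + 18 = 86
Route C: 12 + 21 + 17 + 11 + 5 + 18 = 84

Shortest is Route A, total 82 m.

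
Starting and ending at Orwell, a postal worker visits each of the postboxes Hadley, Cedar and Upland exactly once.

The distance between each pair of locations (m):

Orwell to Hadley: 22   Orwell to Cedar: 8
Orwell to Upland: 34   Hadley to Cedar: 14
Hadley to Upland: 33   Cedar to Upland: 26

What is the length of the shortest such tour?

Minimum total distance: 89 m.

With 3 stops there are 3!/2 = 3 distinct round trips (a route and its reverse cost the same).
Orwell → Hadley → Cedar → Upland → Orwell: 22+14+26+34 = 96
Orwell → Hadley → Upland → Cedar → Orwell: 22+33+26+8 = 89
Orwell → Cedar → Hadley → Upland → Orwell: 8+14+33+34 = 89
The minimum is 89.
One optimal route: Orwell → Hadley → Upland → Cedar → Orwell (or its reverse).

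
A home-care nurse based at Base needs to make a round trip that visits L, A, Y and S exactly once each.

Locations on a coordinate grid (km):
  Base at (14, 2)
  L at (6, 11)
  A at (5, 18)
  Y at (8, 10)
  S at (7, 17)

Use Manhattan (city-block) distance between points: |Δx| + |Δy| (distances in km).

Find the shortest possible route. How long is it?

50 km — the shortest possible round trip.

With 4 stops there are 4!/2 = 12 distinct round trips (a route and its reverse cost the same).
Base-L-A-Y-S-Base: 17+8+11+8+22 = 66
Base-L-A-S-Y-Base: 17+8+3+8+14 = 50
Base-L-Y-A-S-Base: 17+3+11+3+22 = 56
Base-L-Y-S-A-Base: 17+3+8+3+25 = 56
Base-L-S-A-Y-Base: 17+7+3+11+14 = 52
Base-L-S-Y-A-Base: 17+7+8+11+25 = 68
Base-A-L-Y-S-Base: 25+8+3+8+22 = 66
Base-A-L-S-Y-Base: 25+8+7+8+14 = 62
Base-A-Y-L-S-Base: 25+11+3+7+22 = 68
Base-A-S-L-Y-Base: 25+3+7+3+14 = 52
Base-Y-L-A-S-Base: 14+3+8+3+22 = 50
Base-Y-A-L-S-Base: 14+11+8+7+22 = 62
The minimum is 50.
One optimal route: Base → L → A → S → Y → Base (or its reverse).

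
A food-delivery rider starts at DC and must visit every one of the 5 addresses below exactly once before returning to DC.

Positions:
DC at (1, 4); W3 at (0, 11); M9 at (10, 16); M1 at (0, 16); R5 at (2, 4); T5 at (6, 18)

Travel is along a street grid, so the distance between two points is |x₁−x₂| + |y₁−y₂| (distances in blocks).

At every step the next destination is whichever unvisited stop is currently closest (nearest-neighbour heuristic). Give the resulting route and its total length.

From DC: distances to unvisited — R5=1, W3=8, M1=13, T5=19, M9=21. Nearest is R5 (1).
From R5: distances to unvisited — W3=9, M1=14, T5=18, M9=20. Nearest is W3 (9).
From W3: distances to unvisited — M1=5, T5=13, M9=15. Nearest is M1 (5).
From M1: distances to unvisited — T5=8, M9=10. Nearest is T5 (8).
From T5: distances to unvisited — M9=6. Nearest is M9 (6).
Return M9→DC: 21.
Total = 1 + 9 + 5 + 8 + 6 + 21 = 50.

50 blocks along DC → R5 → W3 → M1 → T5 → M9 → DC.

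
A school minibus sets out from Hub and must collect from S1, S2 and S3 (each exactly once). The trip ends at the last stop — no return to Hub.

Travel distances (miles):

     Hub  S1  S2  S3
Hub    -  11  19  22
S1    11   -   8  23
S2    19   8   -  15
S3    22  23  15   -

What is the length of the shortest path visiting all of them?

There are 3! = 6 possible orderings.
Hub→S1→S2→S3: 11+8+15 = 34
Hub→S1→S3→S2: 11+23+15 = 49
Hub→S2→S1→S3: 19+8+23 = 50
Hub→S2→S3→S1: 19+15+23 = 57
Hub→S3→S1→S2: 22+23+8 = 53
Hub→S3→S2→S1: 22+15+8 = 45
The minimum is 34.
One shortest path: Hub → S1 → S2 → S3.

34 miles — the minimum one-way total.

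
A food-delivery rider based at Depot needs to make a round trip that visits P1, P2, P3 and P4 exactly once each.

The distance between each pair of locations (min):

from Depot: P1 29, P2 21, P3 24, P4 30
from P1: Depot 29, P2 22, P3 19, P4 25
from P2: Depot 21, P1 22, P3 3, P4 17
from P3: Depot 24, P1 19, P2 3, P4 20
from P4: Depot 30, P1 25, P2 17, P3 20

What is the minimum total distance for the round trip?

With 4 stops there are 4!/2 = 12 distinct round trips (a route and its reverse cost the same).
Depot→P1→P2→P3→P4→Depot: 29+22+3+20+30 = 104
Depot→P1→P2→P4→P3→Depot: 29+22+17+20+24 = 112
Depot→P1→P3→P2→P4→Depot: 29+19+3+17+30 = 98
Depot→P1→P3→P4→P2→Depot: 29+19+20+17+21 = 106
Depot→P1→P4→P2→P3→Depot: 29+25+17+3+24 = 98
Depot→P1→P4→P3→P2→Depot: 29+25+20+3+21 = 98
Depot→P2→P1→P3→P4→Depot: 21+22+19+20+30 = 112
Depot→P2→P1→P4→P3→Depot: 21+22+25+20+24 = 112
Depot→P2→P3→P1→P4→Depot: 21+3+19+25+30 = 98
Depot→P2→P4→P1→P3→Depot: 21+17+25+19+24 = 106
Depot→P3→P1→P2→P4→Depot: 24+19+22+17+30 = 112
Depot→P3→P2→P1→P4→Depot: 24+3+22+25+30 = 104
The minimum is 98.
One optimal route: Depot → P1 → P3 → P2 → P4 → Depot (or its reverse).

Minimum total distance: 98 min.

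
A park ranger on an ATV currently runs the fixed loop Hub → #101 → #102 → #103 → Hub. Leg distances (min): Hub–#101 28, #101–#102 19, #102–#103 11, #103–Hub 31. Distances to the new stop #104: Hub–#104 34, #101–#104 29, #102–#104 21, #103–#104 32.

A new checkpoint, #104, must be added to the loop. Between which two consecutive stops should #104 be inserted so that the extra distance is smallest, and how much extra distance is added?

Minimum extra distance: 31 min, inserting #104 between #101 and #102.

Insertion cost between consecutive stops i–j is d(i,#104) + d(#104,j) − d(i,j):
  between Hub and #101: 34 + 29 − 28 = 35
  between #101 and #102: 29 + 21 − 19 = 31
  between #102 and #103: 21 + 32 − 11 = 42
  between #103 and Hub: 32 + 34 − 31 = 35
Cheapest insertion is between #101 and #102, adding 31.
New total = 89 + 31 = 120.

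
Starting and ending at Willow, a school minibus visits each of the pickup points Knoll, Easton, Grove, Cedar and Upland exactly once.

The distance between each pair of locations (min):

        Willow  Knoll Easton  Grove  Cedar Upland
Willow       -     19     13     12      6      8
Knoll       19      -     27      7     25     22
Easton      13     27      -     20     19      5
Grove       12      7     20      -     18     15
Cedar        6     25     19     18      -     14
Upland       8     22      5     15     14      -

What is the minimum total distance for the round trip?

71 min — the shortest possible round trip.

Willow→Knoll→Easton→Grove→Cedar→Upland→Willow: 19+27+20+18+14+8 = 106
Willow→Knoll→Easton→Grove→Upland→Cedar→Willow: 19+27+20+15+14+6 = 101
Willow→Knoll→Easton→Cedar→Grove→Upland→Willow: 19+27+19+18+15+8 = 106
Willow→Knoll→Easton→Cedar→Upland→Grove→Willow: 19+27+19+14+15+12 = 106
Willow→Knoll→Easton→Upland→Grove→Cedar→Willow: 19+27+5+15+18+6 = 90
Willow→Knoll→Easton→Upland→Cedar→Grove→Willow: 19+27+5+14+18+12 = 95
Willow→Knoll→Grove→Easton→Cedar→Upland→Willow: 19+7+20+19+14+8 = 87
Willow→Knoll→Grove→Easton→Upland→Cedar→Willow: 19+7+20+5+14+6 = 71
Willow→Knoll→Grove→Cedar→Easton→Upland→Willow: 19+7+18+19+5+8 = 76
Willow→Knoll→Grove→Cedar→Upland→Easton→Willow: 19+7+18+14+5+13 = 76
Willow→Knoll→Grove→Upland→Easton→Cedar→Willow: 19+7+15+5+19+6 = 71
Willow→Knoll→Grove→Upland→Cedar→Easton→Willow: 19+7+15+14+19+13 = 87
Willow→Knoll→Cedar→Easton→Grove→Upland→Willow: 19+25+19+20+15+8 = 106
Willow→Knoll→Cedar→Easton→Upland→Grove→Willow: 19+25+19+5+15+12 = 95
… (46 more)
The minimum is 71.
One optimal route: Willow → Knoll → Grove → Easton → Upland → Cedar → Willow (or its reverse).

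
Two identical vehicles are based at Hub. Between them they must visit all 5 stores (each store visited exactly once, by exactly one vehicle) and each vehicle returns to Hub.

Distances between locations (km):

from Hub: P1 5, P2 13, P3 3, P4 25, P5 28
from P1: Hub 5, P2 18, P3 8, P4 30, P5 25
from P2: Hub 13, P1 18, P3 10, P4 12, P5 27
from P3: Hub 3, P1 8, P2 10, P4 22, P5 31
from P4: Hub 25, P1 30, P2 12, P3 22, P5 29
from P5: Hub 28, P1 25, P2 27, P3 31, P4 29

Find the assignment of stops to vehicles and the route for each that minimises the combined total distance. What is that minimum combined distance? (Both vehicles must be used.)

Try each way of splitting the stops between the two vehicles (each non-empty) and, for each split, find the best tour for each vehicle:
  {P1} + {P2, P3, P4, P5}: 10 + 82 = 92
  {P2} + {P1, P3, P4, P5}: 26 + 84 = 110
  {P1, P2} + {P3, P4, P5}: 36 + 82 = 118
  {P3} + {P1, P2, P4, P5}: 6 + 84 = 90
  {P1, P3} + {P2, P4, P5}: 16 + 82 = 98
  {P2, P3} + {P1, P4, P5}: 26 + 84 = 110
  … (15 splits in total)
Best: vehicle 1 Hub → P3 → Hub = 6; vehicle 2 Hub → P1 → P5 → P4 → P2 → Hub = 84; combined 90.

90 km — the smallest possible combined total.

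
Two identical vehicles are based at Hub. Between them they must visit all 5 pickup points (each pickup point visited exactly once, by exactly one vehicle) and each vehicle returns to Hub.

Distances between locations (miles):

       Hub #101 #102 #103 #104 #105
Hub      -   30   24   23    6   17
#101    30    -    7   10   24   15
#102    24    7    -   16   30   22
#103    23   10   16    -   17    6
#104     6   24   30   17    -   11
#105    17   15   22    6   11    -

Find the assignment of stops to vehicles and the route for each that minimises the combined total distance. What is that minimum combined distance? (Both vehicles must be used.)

Check every non-empty split of the stops between the two vehicles; for each half take its own optimal tour:
  {#101} + {#102, #103, #104, #105}: 60 + 63 = 123
  {#102} + {#101, #103, #104, #105}: 48 + 63 = 111
  {#101, #102} + {#103, #104, #105}: 61 + 46 = 107
  {#103} + {#101, #102, #104, #105}: 46 + 63 = 109
  {#101, #103} + {#102, #104, #105}: 63 + 63 = 126
  {#102, #103} + {#101, #104, #105}: 63 + 62 = 125
  … (15 splits in total)
  {#104} + {#101, #102, #103, #105}: 12 + 64 = 76  ← best
Best: vehicle 1 Hub → #104 → Hub = 12; vehicle 2 Hub → #102 → #101 → #103 → #105 → Hub = 64; combined 76.

Minimum combined distance: 76 miles.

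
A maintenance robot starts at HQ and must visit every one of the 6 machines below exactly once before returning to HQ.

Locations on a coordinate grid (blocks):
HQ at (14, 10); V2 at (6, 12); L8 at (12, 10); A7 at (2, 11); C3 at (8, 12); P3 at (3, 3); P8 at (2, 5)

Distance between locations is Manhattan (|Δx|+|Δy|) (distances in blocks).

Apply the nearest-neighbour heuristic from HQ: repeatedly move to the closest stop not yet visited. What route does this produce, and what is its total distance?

HQ → [L8:2 / C3:8 / V2:10 / A7:13 / P8:17 / P3:18] → L8 (2)
L8 → [C3:6 / V2:8 / A7:11 / P8:15 / P3:16] → C3 (6)
C3 → [V2:2 / A7:7 / P8:13 / P3:14] → V2 (2)
V2 → [A7:5 / P8:11 / P3:12] → A7 (5)
A7 → [P8:6 / P3:9] → P8 (6)
P8 → [P3:3] → P3 (3)
Return P3→HQ: 18.
Total = 2 + 6 + 2 + 5 + 6 + 3 + 18 = 42.

Nearest-neighbour total = 42 blocks; route HQ → L8 → C3 → V2 → A7 → P8 → P3 → HQ.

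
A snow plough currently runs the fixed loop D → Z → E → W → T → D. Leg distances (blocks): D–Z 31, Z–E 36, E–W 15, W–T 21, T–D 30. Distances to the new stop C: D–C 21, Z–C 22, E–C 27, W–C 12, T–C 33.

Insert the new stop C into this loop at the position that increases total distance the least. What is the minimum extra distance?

Insertion cost between consecutive stops i–j is d(i,C) + d(C,j) − d(i,j):
  between D and Z: 21 + 22 − 31 = 12
  between Z and E: 22 + 27 − 36 = 13
  between E and W: 27 + 12 − 15 = 24
  between W and T: 12 + 33 − 21 = 24
  between T and D: 33 + 21 − 30 = 24
Cheapest insertion is between D and Z, adding 12.
New total = 133 + 12 = 145.

+12 blocks — insert C between D and Z.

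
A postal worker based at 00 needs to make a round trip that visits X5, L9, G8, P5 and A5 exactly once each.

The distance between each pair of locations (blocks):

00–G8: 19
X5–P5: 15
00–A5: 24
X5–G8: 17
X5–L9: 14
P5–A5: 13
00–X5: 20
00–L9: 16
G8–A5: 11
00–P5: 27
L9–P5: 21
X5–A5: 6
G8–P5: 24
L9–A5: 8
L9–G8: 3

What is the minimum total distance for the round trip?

With 5 stops there are 5!/2 = 60 distinct round trips (a route and its reverse cost the same).
00 → X5 → L9 → G8 → P5 → A5 → 00: 20+14+3+24+13+24 = 98
00 → X5 → L9 → G8 → A5 → P5 → 00: 20+14+3+11+13+27 = 88
00 → X5 → L9 → P5 → G8 → A5 → 00: 20+14+21+24+11+24 = 114
00 → X5 → L9 → P5 → A5 → G8 → 00: 20+14+21+13+11+19 = 98
00 → X5 → L9 → A5 → G8 → P5 → 00: 20+14+8+11+24+27 = 104
00 → X5 → L9 → A5 → P5 → G8 → 00: 20+14+8+13+24+19 = 98
00 → X5 → G8 → L9 → P5 → A5 → 00: 20+17+3+21+13+24 = 98
00 → X5 → G8 → L9 → A5 → P5 → 00: 20+17+3+8+13+27 = 88
00 → X5 → G8 → P5 → L9 → A5 → 00: 20+17+24+21+8+24 = 114
00 → X5 → G8 → P5 → A5 → L9 → 00: 20+17+24+13+8+16 = 98
00 → X5 → G8 → A5 → L9 → P5 → 00: 20+17+11+8+21+27 = 104
00 → X5 → G8 → A5 → P5 → L9 → 00: 20+17+11+13+21+16 = 98
00 → X5 → P5 → L9 → G8 → A5 → 00: 20+15+21+3+11+24 = 94
00 → X5 → P5 → L9 → A5 → G8 → 00: 20+15+21+8+11+19 = 94
… (46 more)
00 → X5 → P5 → A5 → L9 → G8 → 00: 20+15+13+8+3+19 = 78  ← best
The minimum is 78.
One optimal route: 00 → X5 → P5 → A5 → L9 → G8 → 00 (or its reverse).

Shortest round trip = 78 blocks.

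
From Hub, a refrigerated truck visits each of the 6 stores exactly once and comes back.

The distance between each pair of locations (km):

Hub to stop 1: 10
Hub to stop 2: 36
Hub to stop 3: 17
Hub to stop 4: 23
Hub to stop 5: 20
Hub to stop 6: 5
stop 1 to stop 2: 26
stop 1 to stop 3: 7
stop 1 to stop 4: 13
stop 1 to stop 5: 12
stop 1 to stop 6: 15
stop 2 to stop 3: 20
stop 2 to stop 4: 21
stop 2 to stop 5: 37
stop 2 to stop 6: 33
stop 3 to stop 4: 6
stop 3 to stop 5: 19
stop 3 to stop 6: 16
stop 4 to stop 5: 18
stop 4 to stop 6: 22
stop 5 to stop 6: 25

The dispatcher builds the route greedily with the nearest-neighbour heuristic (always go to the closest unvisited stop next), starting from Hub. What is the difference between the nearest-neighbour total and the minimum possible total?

Hub: stop 6=5, stop 1=10, stop 3=17, stop 5=20, stop 4=23, stop 2=36 ⇒ stop 6
stop 6: stop 1=15, stop 3=16, stop 4=22, stop 5=25, stop 2=33 ⇒ stop 1
stop 1: stop 3=7, stop 5=12, stop 4=13, stop 2=26 ⇒ stop 3
stop 3: stop 4=6, stop 5=19, stop 2=20 ⇒ stop 4
stop 4: stop 5=18, stop 2=21 ⇒ stop 5
stop 5: stop 2=37 ⇒ stop 2
NN route Hub → stop 6 → stop 1 → stop 3 → stop 4 → stop 5 → stop 2 → Hub costs 124.
Optimal: Hub → stop 1 → stop 5 → stop 4 → stop 2 → stop 3 → stop 6 → Hub costs 102 (by enumerating all 360 distinct tours).
Excess = 124 − 102 = 22.

Excess over optimum: 22 km.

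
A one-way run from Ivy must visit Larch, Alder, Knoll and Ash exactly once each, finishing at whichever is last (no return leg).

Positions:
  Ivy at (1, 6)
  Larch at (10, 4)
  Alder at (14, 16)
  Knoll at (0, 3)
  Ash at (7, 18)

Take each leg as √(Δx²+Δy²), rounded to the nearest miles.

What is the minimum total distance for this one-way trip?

There are 4! = 24 possible orderings.
Ivy - Larch - Alder - Knoll - Ash: 9+13+19+17 = 58
Ivy - Larch - Alder - Ash - Knoll: 9+13+7+17 = 46
Ivy - Larch - Knoll - Alder - Ash: 9+10+19+7 = 45
Ivy - Larch - Knoll - Ash - Alder: 9+10+17+7 = 43
Ivy - Larch - Ash - Alder - Knoll: 9+14+7+19 = 49
Ivy - Larch - Ash - Knoll - Alder: 9+14+17+19 = 59
Ivy - Alder - Larch - Knoll - Ash: 16+13+10+17 = 56
Ivy - Alder - Larch - Ash - Knoll: 16+13+14+17 = 60
Ivy - Alder - Knoll - Larch - Ash: 16+19+10+14 = 59
Ivy - Alder - Knoll - Ash - Larch: 16+19+17+14 = 66
Ivy - Alder - Ash - Larch - Knoll: 16+7+14+10 = 47
Ivy - Alder - Ash - Knoll - Larch: 16+7+17+10 = 50
Ivy - Knoll - Larch - Alder - Ash: 3+10+13+7 = 33
Ivy - Knoll - Larch - Ash - Alder: 3+10+14+7 = 34
… (10 more)
The minimum is 33.
One shortest path: Ivy → Knoll → Larch → Alder → Ash.

33 miles — the minimum one-way total.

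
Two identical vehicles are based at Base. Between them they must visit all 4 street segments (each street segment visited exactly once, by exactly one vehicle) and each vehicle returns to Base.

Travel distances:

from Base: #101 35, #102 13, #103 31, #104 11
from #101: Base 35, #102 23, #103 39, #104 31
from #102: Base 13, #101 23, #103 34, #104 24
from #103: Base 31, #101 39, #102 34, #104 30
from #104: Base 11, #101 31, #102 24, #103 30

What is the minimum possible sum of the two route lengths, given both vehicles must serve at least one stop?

Minimum combined distance: 128.

Try each way of splitting the stops between the two vehicles (each non-empty) and, for each split, find the best tour for each vehicle:
  {#101} + {#102, #103, #104}: 70 + 88 = 158
  {#102} + {#101, #103, #104}: 26 + 112 = 138
  {#101, #102} + {#103, #104}: 71 + 72 = 143
  {#103} + {#101, #102, #104}: 62 + 78 = 140
  {#101, #103} + {#102, #104}: 105 + 48 = 153
  {#102, #103} + {#101, #104}: 78 + 77 = 155
  … (7 splits in total)
  {#101, #102, #103} + {#104}: 106 + 22 = 128  ← best
Best: vehicle 1 Base → #102 → #101 → #103 → Base = 106; vehicle 2 Base → #104 → Base = 22; combined 128.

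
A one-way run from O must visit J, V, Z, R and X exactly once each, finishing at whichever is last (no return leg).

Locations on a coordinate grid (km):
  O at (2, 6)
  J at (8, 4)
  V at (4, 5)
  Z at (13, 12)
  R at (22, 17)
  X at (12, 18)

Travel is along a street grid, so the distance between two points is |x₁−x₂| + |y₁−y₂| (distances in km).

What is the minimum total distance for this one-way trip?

Minimum one-way distance = 39 km.

There are 5! = 120 possible orderings.
O → J → V → Z → R → X: 8+5+16+14+11 = 54
O → J → V → Z → X → R: 8+5+16+7+11 = 47
O → J → V → R → Z → X: 8+5+30+14+7 = 64
O → J → V → R → X → Z: 8+5+30+11+7 = 61
O → J → V → X → Z → R: 8+5+21+7+14 = 55
O → J → V → X → R → Z: 8+5+21+11+14 = 59
O → J → Z → V → R → X: 8+13+16+30+11 = 78
O → J → Z → V → X → R: 8+13+16+21+11 = 69
O → J → Z → R → V → X: 8+13+14+30+21 = 86
O → J → Z → R → X → V: 8+13+14+11+21 = 67
O → J → Z → X → V → R: 8+13+7+21+30 = 79
O → J → Z → X → R → V: 8+13+7+11+30 = 69
O → J → R → V → Z → X: 8+27+30+16+7 = 88
O → J → R → V → X → Z: 8+27+30+21+7 = 93
… (106 more)
O → V → J → Z → X → R: 3+5+13+7+11 = 39  ← best
The minimum is 39.
One shortest path: O → V → J → Z → X → R.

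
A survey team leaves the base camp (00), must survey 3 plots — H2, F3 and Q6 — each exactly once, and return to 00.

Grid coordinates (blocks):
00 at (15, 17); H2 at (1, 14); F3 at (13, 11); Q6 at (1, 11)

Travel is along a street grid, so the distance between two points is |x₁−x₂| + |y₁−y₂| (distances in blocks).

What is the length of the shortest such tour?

Minimum total distance: 40 blocks.

There are 3 distinct closed tours to check (reversals are equivalent).
00 → H2 → F3 → Q6 → 00: 17+15+12+20 = 64
00 → H2 → Q6 → F3 → 00: 17+3+12+8 = 40
00 → F3 → H2 → Q6 → 00: 8+15+3+20 = 46
The minimum is 40.
One optimal route: 00 → H2 → Q6 → F3 → 00 (or its reverse).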